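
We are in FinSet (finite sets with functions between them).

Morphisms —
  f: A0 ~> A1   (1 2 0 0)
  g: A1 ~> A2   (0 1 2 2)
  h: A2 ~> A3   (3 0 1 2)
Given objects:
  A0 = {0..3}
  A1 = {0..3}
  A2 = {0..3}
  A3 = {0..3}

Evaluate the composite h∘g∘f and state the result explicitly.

Answer: (0 1 3 3)

Work:
  0 f~>1 g~>1 h~>0
  1 f~>2 g~>2 h~>1
  2 f~>0 g~>0 h~>3
  3 f~>0 g~>0 h~>3
⟦path⟧: (0 1 3 3)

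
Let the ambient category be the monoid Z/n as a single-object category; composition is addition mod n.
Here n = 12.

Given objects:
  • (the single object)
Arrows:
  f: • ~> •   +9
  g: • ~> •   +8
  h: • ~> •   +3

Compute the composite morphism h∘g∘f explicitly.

  0 +9≡9 +8≡5 +3≡8  (mod 12)
result: +8

Answer: +8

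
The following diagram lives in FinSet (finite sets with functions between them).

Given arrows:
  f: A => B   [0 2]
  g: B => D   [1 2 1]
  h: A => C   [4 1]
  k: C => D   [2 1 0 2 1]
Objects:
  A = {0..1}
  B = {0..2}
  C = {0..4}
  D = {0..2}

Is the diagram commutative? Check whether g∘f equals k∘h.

Along f;g (path 1):
  0 f=>0 g=>1
  1 f=>2 g=>1
  composite₁ = [1 1]
Along h;k (path 2):
  0 h=>4 k=>1
  1 h=>1 k=>1
  composite₂ = [1 1]
Equal? same morphism ✓

Answer: COMMUTES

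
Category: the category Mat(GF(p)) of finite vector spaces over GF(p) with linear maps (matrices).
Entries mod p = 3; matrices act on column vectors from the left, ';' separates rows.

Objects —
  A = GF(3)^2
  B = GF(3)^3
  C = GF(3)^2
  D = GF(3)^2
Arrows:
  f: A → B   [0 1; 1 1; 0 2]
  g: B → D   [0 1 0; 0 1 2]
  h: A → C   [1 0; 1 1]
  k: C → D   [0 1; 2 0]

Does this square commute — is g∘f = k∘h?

Answer: DOES NOT COMMUTE

Work:
1) trace f;g:
  e0=[1,0] f→[0,1,0] g→[1,1]
  e1=[0,1] f→[1,1,2] g→[1,2]
  ⟦path⟧₁ = [1 1; 1 2]
2) trace h;k:
  e0=[1,0] h→[1,1] k→[1,2]
  e1=[0,1] h→[0,1] k→[1,0]
  ⟦path⟧₂ = [1 1; 2 0]
Equal? distinct morphisms ✗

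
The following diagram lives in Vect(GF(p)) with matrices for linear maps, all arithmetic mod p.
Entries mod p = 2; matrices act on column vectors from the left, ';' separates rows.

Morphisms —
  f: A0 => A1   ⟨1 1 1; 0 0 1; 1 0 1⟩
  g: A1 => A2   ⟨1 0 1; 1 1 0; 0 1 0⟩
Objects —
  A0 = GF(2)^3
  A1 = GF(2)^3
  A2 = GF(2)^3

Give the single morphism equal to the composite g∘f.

Answer: ⟨0 1 0; 1 1 0; 0 0 1⟩

Work:
  e0=[1,0,0] f=>[1,0,1] g=>[0,1,0]
  e1=[0,1,0] f=>[1,0,0] g=>[1,1,0]
  e2=[0,0,1] f=>[1,1,1] g=>[0,0,1]
⟦path⟧: ⟨0 1 0; 1 1 0; 0 0 1⟩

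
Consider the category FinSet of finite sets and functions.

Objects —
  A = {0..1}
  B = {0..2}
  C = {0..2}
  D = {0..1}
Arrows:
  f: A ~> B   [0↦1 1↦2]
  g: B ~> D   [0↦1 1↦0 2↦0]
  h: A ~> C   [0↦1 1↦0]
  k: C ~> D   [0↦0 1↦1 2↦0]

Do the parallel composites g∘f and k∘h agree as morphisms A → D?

Answer: DOES NOT COMMUTE

Derivation:
1) trace f;g:
  0 f~>1 g~>0
  1 f~>2 g~>0
  composite₁ = [0↦0 1↦0]
2) trace h;k:
  0 h~>1 k~>1
  1 h~>0 k~>0
  composite₂ = [0↦1 1↦0]
Equal? differ; not commutative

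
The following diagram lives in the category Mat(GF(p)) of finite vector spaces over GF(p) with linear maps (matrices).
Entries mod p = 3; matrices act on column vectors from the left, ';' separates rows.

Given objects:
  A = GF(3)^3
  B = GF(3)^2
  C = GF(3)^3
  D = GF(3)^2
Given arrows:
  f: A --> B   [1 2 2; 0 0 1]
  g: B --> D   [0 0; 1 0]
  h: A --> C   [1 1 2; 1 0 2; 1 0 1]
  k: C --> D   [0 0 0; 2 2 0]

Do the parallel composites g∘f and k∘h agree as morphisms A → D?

1) trace f;g:
  e0=[1,0,0] f-->[1,0] g-->[0,1]
  e1=[0,1,0] f-->[2,0] g-->[0,2]
  e2=[0,0,1] f-->[2,1] g-->[0,2]
  ⟦path⟧₁ = [0 0 0; 1 2 2]
2) trace h;k:
  e0=[1,0,0] h-->[1,1,1] k-->[0,1]
  e1=[0,1,0] h-->[1,0,0] k-->[0,2]
  e2=[0,0,1] h-->[2,2,1] k-->[0,2]
  ⟦path⟧₂ = [0 0 0; 1 2 2]
Equal? YES — commutes

Answer: COMMUTES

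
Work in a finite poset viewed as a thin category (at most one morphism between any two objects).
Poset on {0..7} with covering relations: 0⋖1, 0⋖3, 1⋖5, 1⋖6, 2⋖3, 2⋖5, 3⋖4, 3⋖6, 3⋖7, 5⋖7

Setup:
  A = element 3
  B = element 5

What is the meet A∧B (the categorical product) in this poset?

Answer: NO MEET EXISTS

Trace:
Lower bounds of A=3 and B=5: {0,2}
  maximal lower bounds 0 and 2 are incomparable: neither 0≤2 nor 2≤0
→ no greatest lower bound exists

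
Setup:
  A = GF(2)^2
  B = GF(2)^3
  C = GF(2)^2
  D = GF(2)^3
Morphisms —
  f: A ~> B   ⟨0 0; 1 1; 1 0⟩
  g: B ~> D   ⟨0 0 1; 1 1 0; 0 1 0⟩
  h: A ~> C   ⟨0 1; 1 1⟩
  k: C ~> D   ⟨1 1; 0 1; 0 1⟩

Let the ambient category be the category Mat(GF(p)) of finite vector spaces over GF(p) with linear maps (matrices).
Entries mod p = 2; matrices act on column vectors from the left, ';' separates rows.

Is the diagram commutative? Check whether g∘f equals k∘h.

Answer: COMMUTES

Work:
1) trace f;g:
  e0=(1,0) f~>(0,1,1) g~>(1,1,1)
  e1=(0,1) f~>(0,1,0) g~>(0,1,1)
  composite₁ = ⟨1 0; 1 1; 1 1⟩
2) trace h;k:
  e0=(1,0) h~>(0,1) k~>(1,1,1)
  e1=(0,1) h~>(1,1) k~>(0,1,1)
  composite₂ = ⟨1 0; 1 1; 1 1⟩
Equal? same morphism ✓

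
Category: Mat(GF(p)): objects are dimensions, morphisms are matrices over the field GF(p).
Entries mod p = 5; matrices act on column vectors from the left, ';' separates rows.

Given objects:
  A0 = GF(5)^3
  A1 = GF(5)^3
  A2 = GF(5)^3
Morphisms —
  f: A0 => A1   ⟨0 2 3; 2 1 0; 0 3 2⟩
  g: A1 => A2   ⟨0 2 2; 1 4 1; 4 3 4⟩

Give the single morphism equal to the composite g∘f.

  e0=(1,0,0) f=>(0,2,0) g=>(4,3,1)
  e1=(0,1,0) f=>(2,1,3) g=>(3,4,3)
  e2=(0,0,1) f=>(3,0,2) g=>(4,0,0)
result: ⟨4 3 4; 3 4 0; 1 3 0⟩

Answer: ⟨4 3 4; 3 4 0; 1 3 0⟩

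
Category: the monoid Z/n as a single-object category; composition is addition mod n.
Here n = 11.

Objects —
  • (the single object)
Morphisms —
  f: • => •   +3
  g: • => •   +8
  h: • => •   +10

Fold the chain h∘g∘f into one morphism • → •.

  0 +3≡3 +8≡0 +10≡10  (mod 11)
composite: +10

Answer: +10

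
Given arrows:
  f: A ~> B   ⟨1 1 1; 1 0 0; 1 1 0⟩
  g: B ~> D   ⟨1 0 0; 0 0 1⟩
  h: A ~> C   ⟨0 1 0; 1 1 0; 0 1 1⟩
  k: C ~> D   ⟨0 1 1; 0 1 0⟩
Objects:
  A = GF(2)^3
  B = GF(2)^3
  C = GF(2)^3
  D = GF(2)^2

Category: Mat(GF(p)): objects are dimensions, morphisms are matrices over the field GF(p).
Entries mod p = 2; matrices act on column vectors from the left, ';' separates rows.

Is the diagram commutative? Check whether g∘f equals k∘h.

1) trace f;g:
  e0=(1,0,0) f~>(1,1,1) g~>(1,1)
  e1=(0,1,0) f~>(1,0,1) g~>(1,1)
  e2=(0,0,1) f~>(1,0,0) g~>(1,0)
  result₁ = ⟨1 1 1; 1 1 0⟩
2) trace h;k:
  e0=(1,0,0) h~>(0,1,0) k~>(1,1)
  e1=(0,1,0) h~>(1,1,1) k~>(0,1)
  e2=(0,0,1) h~>(0,0,1) k~>(1,0)
  result₂ = ⟨1 0 1; 1 1 0⟩
Equal? differ; not commutative

Answer: DOES NOT COMMUTE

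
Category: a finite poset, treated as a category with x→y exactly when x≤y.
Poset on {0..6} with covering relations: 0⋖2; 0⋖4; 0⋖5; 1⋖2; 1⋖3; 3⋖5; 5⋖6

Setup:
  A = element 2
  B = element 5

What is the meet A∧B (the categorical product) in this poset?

Lower bounds of A=2 and B=5: {0,1}
  maximal lower bounds 0 and 1 are incomparable: neither 0<=1 nor 1<=0
→ no greatest lower bound exists

Answer: NO MEET EXISTS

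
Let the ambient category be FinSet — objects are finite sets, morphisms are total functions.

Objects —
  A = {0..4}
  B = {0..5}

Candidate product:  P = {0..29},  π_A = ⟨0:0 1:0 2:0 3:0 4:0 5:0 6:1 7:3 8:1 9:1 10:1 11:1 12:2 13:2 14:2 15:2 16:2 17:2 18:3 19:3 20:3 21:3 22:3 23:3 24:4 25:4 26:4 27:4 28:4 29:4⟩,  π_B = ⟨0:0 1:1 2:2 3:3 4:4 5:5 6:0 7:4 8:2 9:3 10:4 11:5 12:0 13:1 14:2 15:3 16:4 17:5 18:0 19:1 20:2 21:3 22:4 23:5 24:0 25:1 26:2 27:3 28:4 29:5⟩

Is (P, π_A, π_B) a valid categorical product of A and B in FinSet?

|A|·|B| = 5·6 = 30;  |P| = 30
Check the pairing map k ↦ (π_A(k), π_B(k)):
  0 : (0,0)
  1 : (0,1)
  2 : (0,2)
  3 : (0,3)
  4 : (0,4)
  5 : (0,5)
  6 : (1,0)
  7 : (3,4)
  8 : (1,2)
  9 : (1,3)
  10 : (1,4)
  11 : (1,5)
  12 : (2,0)
  13 : (2,1)
  14 : (2,2)
  15 : (2,3)
  16 : (2,4)
  17 : (2,5)
  18 : (3,0)
  19 : (3,1)
  20 : (3,2)
  21 : (3,3)
  22 : (3,4)  ✗ repeats pair of k=7
  23 : (3,5)
  24 : (4,0)
  25 : (4,1)
  26 : (4,2)
  27 : (4,3)
  28 : (4,4)
  29 : (4,5)
distinct pairs in image: 29 / 30 needed
  → (3,4) hit at k=7 and k=22

Answer: NOT A VALID PRODUCT — duplicate pair at indices 22,7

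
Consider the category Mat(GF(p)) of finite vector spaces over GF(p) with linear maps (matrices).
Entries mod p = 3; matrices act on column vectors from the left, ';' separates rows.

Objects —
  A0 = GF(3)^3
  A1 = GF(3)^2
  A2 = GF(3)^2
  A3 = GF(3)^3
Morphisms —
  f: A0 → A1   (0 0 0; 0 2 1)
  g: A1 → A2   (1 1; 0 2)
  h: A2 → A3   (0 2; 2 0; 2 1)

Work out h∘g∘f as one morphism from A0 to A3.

Answer: (0 2 1; 0 1 2; 0 2 1)

Work:
  e0=⟨1,0,0⟩ f→⟨0,0⟩ g→⟨0,0⟩ h→⟨0,0,0⟩
  e1=⟨0,1,0⟩ f→⟨0,2⟩ g→⟨2,1⟩ h→⟨2,1,2⟩
  e2=⟨0,0,1⟩ f→⟨0,1⟩ g→⟨1,2⟩ h→⟨1,2,1⟩
composite: (0 2 1; 0 1 2; 0 2 1)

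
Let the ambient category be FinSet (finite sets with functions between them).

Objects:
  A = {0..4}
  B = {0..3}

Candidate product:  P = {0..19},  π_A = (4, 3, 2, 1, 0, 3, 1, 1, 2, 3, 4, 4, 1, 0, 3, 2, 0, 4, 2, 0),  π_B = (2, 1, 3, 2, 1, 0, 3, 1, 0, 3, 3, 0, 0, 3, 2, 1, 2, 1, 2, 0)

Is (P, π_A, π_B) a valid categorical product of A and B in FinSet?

Answer: VALID PRODUCT

Trace:
|A|·|B| = 5·4 = 20;  |P| = 20
Check the pairing map k ↦ (π_A(k), π_B(k)):
  0 -> (4,2)
  1 -> (3,1)
  2 -> (2,3)
  3 -> (1,2)
  4 -> (0,1)
  5 -> (3,0)
  6 -> (1,3)
  7 -> (1,1)
  8 -> (2,0)
  9 -> (3,3)
  10 -> (4,3)
  11 -> (4,0)
  12 -> (1,0)
  13 -> (0,3)
  14 -> (3,2)
  15 -> (2,1)
  16 -> (0,2)
  17 -> (4,1)
  18 -> (2,2)
  19 -> (0,0)
distinct pairs in image: 20 / 20 needed
  → bijection onto A×B; projections well-typed.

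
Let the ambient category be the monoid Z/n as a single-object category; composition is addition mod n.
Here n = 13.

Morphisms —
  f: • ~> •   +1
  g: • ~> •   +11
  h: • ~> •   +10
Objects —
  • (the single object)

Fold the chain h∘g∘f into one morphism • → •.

Answer: +9

Work:
  0 +1≡1 +11≡12 +10≡9  (mod 13)
result: +9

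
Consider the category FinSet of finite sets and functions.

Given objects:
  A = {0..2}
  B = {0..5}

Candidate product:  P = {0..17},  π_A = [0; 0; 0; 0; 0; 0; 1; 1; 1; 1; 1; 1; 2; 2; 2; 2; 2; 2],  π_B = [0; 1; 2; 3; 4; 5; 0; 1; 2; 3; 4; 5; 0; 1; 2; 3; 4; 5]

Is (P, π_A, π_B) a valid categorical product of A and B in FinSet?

|A|·|B| = 3·6 = 18;  |P| = 18
Check the pairing map k ↦ (π_A(k), π_B(k)):
  0 : (0,0)
  1 : (0,1)
  2 : (0,2)
  3 : (0,3)
  4 : (0,4)
  5 : (0,5)
  6 : (1,0)
  7 : (1,1)
  8 : (1,2)
  9 : (1,3)
  10 : (1,4)
  11 : (1,5)
  12 : (2,0)
  13 : (2,1)
  14 : (2,2)
  15 : (2,3)
  16 : (2,4)
  17 : (2,5)
distinct pairs in image: 18 / 18 needed
  → bijection onto A×B; projections well-typed.

Answer: VALID PRODUCT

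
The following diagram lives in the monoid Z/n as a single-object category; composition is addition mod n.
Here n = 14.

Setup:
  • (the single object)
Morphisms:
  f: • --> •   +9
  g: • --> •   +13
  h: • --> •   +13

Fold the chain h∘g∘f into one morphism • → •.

  0 +9≡9 +13≡8 +13≡7  (mod 14)
composite: +7

Answer: +7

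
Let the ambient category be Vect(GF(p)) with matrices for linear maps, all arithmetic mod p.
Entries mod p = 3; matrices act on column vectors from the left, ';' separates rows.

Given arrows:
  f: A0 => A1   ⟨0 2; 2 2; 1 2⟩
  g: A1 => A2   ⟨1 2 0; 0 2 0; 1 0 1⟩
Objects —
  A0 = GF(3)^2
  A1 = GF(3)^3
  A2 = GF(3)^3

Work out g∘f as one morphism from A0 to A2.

Answer: ⟨1 0; 1 1; 1 1⟩

Derivation:
  e0=(1,0) f=>(0,2,1) g=>(1,1,1)
  e1=(0,1) f=>(2,2,2) g=>(0,1,1)
⟦path⟧: ⟨1 0; 1 1; 1 1⟩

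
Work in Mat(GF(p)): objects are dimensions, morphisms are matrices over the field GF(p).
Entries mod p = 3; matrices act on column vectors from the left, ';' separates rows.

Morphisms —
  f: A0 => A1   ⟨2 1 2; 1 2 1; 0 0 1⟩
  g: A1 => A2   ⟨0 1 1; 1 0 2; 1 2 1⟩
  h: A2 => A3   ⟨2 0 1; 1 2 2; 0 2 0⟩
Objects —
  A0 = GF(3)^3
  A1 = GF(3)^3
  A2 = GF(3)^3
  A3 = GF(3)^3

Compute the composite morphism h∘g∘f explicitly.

Answer: ⟨0 0 0; 1 2 2; 1 2 2⟩

Trace:
  e0=[1,0,0] f=>[2,1,0] g=>[1,2,1] h=>[0,1,1]
  e1=[0,1,0] f=>[1,2,0] g=>[2,1,2] h=>[0,2,2]
  e2=[0,0,1] f=>[2,1,1] g=>[2,1,2] h=>[0,2,2]
result: ⟨0 0 0; 1 2 2; 1 2 2⟩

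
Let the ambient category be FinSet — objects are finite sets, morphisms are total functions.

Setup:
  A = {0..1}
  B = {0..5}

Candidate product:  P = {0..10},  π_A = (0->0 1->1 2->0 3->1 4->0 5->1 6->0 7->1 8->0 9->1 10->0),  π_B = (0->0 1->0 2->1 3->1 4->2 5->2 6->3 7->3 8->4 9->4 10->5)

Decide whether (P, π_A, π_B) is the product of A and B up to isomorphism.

Answer: NOT A VALID PRODUCT — |P|=11 ≠ |A|·|B|=12

Work:
|A|·|B| = 2·6 = 12;  |P| = 11
  → cardinalities differ; no bijection possible.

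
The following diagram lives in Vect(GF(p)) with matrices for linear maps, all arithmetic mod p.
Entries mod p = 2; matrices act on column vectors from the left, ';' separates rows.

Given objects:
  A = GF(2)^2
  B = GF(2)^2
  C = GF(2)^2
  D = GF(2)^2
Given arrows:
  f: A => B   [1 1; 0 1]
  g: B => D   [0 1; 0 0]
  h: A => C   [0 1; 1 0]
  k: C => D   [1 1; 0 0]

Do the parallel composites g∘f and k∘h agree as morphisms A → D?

Answer: DOES NOT COMMUTE

Derivation:
Path 1 = f;g:
  e0=[1,0] f=>[1,0] g=>[0,0]
  e1=[0,1] f=>[1,1] g=>[1,0]
  ⟦path⟧₁ = [0 1; 0 0]
Path 2 = h;k:
  e0=[1,0] h=>[0,1] k=>[1,0]
  e1=[0,1] h=>[1,0] k=>[1,0]
  ⟦path⟧₂ = [1 1; 0 0]
Equal? differ; not commutative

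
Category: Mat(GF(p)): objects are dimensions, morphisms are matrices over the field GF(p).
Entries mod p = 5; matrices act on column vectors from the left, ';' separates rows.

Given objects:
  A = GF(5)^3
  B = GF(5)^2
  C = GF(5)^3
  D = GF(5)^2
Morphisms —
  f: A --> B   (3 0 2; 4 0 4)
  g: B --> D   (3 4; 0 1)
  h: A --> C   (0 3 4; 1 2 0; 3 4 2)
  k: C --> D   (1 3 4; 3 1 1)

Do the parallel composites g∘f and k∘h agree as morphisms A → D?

Answer: COMMUTES

Derivation:
Path 1 = f;g:
  e0=[1,0,0] f-->[3,4] g-->[0,4]
  e1=[0,1,0] f-->[0,0] g-->[0,0]
  e2=[0,0,1] f-->[2,4] g-->[2,4]
  composite₁ = (0 0 2; 4 0 4)
Path 2 = h;k:
  e0=[1,0,0] h-->[0,1,3] k-->[0,4]
  e1=[0,1,0] h-->[3,2,4] k-->[0,0]
  e2=[0,0,1] h-->[4,0,2] k-->[2,4]
  composite₂ = (0 0 2; 4 0 4)
Equal? same morphism ✓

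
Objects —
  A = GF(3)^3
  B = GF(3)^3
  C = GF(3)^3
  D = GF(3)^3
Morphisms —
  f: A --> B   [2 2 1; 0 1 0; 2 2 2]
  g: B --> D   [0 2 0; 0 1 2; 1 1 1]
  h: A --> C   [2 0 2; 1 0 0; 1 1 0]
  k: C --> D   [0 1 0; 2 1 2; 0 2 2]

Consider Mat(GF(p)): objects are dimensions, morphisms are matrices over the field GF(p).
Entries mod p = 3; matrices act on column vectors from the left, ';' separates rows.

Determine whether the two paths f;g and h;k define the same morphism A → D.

Answer: DOES NOT COMMUTE

Derivation:
1) trace f;g:
  e0=[1,0,0] f-->[2,0,2] g-->[0,1,1]
  e1=[0,1,0] f-->[2,1,2] g-->[2,2,2]
  e2=[0,0,1] f-->[1,0,2] g-->[0,1,0]
  ⟦path⟧₁ = [0 2 0; 1 2 1; 1 2 0]
2) trace h;k:
  e0=[1,0,0] h-->[2,1,1] k-->[1,1,1]
  e1=[0,1,0] h-->[0,0,1] k-->[0,2,2]
  e2=[0,0,1] h-->[2,0,0] k-->[0,1,0]
  ⟦path⟧₂ = [1 0 0; 1 2 1; 1 2 0]
Equal? distinct morphisms ✗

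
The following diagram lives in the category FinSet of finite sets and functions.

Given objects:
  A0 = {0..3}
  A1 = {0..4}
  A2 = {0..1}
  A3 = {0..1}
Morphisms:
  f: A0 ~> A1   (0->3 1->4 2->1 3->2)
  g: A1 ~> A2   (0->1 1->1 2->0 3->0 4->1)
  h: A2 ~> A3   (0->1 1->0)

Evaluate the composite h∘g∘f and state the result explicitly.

Answer: (0->1 1->0 2->0 3->1)

Derivation:
  0 f~>3 g~>0 h~>1
  1 f~>4 g~>1 h~>0
  2 f~>1 g~>1 h~>0
  3 f~>2 g~>0 h~>1
⟦path⟧: (0->1 1->0 2->0 3->1)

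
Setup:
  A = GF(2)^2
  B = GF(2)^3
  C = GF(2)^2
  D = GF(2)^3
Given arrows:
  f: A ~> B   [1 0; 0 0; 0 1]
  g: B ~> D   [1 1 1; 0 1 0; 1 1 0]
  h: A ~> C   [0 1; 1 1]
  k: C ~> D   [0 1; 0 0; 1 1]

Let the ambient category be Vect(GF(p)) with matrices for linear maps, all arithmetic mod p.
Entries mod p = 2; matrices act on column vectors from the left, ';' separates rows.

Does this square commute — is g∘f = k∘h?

Along f;g (path 1):
  e0=(1,0) f~>(1,0,0) g~>(1,0,1)
  e1=(0,1) f~>(0,0,1) g~>(1,0,0)
  result₁ = [1 1; 0 0; 1 0]
Along h;k (path 2):
  e0=(1,0) h~>(0,1) k~>(1,0,1)
  e1=(0,1) h~>(1,1) k~>(1,0,0)
  result₂ = [1 1; 0 0; 1 0]
Equal? equal; square commutes

Answer: COMMUTES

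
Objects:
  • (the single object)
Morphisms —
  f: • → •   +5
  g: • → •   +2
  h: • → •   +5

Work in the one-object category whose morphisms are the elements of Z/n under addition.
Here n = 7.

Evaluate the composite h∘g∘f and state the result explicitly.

Answer: +5

Derivation:
  0 +5≡5 +2≡0 +5≡5  (mod 7)
⟦path⟧: +5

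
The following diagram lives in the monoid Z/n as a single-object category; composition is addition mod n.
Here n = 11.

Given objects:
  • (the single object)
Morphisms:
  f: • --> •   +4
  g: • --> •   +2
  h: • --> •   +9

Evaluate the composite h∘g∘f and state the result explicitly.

Answer: +4

Trace:
  0 +4≡4 +2≡6 +9≡4  (mod 11)
composite: +4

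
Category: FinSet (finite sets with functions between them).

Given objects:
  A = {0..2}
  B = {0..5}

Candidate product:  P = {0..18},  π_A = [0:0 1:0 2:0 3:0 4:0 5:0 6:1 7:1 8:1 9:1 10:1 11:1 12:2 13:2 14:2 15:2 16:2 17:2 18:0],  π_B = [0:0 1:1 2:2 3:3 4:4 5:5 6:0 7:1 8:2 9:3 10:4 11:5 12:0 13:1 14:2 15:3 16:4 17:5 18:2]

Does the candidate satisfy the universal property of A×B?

|A|·|B| = 3·6 = 18;  |P| = 19
  → cardinalities differ; no bijection possible.

Answer: NOT A VALID PRODUCT — |P|=19 ≠ |A|·|B|=18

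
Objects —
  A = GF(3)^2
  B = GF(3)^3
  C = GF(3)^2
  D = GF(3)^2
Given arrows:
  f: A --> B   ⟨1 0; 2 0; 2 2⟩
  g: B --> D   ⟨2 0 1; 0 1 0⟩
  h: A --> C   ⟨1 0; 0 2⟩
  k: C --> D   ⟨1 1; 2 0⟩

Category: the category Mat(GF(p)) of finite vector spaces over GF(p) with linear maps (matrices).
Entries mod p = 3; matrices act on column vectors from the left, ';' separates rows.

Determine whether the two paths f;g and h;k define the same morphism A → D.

Answer: COMMUTES

Derivation:
Along f;g (path 1):
  e0=(1,0) f-->(1,2,2) g-->(1,2)
  e1=(0,1) f-->(0,0,2) g-->(2,0)
  composite₁ = ⟨1 2; 2 0⟩
Along h;k (path 2):
  e0=(1,0) h-->(1,0) k-->(1,2)
  e1=(0,1) h-->(0,2) k-->(2,0)
  composite₂ = ⟨1 2; 2 0⟩
Equal? equal; square commutes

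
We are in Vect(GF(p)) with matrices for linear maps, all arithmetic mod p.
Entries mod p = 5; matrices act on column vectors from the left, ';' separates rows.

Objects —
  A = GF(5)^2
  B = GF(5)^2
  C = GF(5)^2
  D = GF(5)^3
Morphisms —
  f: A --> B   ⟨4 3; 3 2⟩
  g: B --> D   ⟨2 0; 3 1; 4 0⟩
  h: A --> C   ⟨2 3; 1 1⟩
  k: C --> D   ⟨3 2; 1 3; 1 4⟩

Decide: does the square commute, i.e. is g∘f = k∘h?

Answer: COMMUTES

Work:
Along f;g (path 1):
  e0=⟨1,0⟩ f-->⟨4,3⟩ g-->⟨3,0,1⟩
  e1=⟨0,1⟩ f-->⟨3,2⟩ g-->⟨1,1,2⟩
  ⟦path⟧₁ = ⟨3 1; 0 1; 1 2⟩
Along h;k (path 2):
  e0=⟨1,0⟩ h-->⟨2,1⟩ k-->⟨3,0,1⟩
  e1=⟨0,1⟩ h-->⟨3,1⟩ k-->⟨1,1,2⟩
  ⟦path⟧₂ = ⟨3 1; 0 1; 1 2⟩
Equal? equal; square commutes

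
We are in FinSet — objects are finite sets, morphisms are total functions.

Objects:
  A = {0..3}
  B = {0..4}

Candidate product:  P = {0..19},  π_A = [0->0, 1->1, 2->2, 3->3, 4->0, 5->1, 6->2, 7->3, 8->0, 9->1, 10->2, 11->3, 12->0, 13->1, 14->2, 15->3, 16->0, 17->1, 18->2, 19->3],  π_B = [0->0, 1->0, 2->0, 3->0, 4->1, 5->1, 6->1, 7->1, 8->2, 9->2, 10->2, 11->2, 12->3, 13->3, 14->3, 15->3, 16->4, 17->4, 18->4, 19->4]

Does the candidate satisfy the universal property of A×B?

|A|·|B| = 4·5 = 20;  |P| = 20
Check the pairing map k ↦ (π_A(k), π_B(k)):
  0 -> (0,0)
  1 -> (1,0)
  2 -> (2,0)
  3 -> (3,0)
  4 -> (0,1)
  5 -> (1,1)
  6 -> (2,1)
  7 -> (3,1)
  8 -> (0,2)
  9 -> (1,2)
  10 -> (2,2)
  11 -> (3,2)
  12 -> (0,3)
  13 -> (1,3)
  14 -> (2,3)
  15 -> (3,3)
  16 -> (0,4)
  17 -> (1,4)
  18 -> (2,4)
  19 -> (3,4)
distinct pairs in image: 20 / 20 needed
  → bijection onto A×B; projections well-typed.

Answer: VALID PRODUCT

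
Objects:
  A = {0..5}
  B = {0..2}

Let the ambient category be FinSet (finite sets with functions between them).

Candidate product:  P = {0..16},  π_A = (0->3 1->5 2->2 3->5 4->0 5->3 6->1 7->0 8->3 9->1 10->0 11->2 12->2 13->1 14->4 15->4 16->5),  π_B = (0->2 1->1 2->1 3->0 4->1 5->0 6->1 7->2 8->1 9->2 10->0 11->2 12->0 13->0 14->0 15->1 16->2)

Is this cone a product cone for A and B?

Answer: NOT A VALID PRODUCT — |P|=17 ≠ |A|·|B|=18

Derivation:
|A|·|B| = 6·3 = 18;  |P| = 17
  → cardinalities differ; no bijection possible.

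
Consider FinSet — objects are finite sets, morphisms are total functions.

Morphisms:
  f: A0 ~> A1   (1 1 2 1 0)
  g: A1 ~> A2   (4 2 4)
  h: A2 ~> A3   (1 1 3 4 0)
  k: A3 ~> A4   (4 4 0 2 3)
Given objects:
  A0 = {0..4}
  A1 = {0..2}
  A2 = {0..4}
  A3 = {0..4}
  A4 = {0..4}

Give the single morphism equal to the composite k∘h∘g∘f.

Answer: (2 2 4 2 4)

Work:
  0 f~>1 g~>2 h~>3 k~>2
  1 f~>1 g~>2 h~>3 k~>2
  2 f~>2 g~>4 h~>0 k~>4
  3 f~>1 g~>2 h~>3 k~>2
  4 f~>0 g~>4 h~>0 k~>4
⟦path⟧: (2 2 4 2 4)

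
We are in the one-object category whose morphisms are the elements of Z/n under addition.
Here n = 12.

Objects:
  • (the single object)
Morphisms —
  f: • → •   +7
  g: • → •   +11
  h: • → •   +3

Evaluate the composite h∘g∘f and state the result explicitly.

Answer: +9

Work:
  0 +7≡7 +11≡6 +3≡9  (mod 12)
⟦path⟧: +9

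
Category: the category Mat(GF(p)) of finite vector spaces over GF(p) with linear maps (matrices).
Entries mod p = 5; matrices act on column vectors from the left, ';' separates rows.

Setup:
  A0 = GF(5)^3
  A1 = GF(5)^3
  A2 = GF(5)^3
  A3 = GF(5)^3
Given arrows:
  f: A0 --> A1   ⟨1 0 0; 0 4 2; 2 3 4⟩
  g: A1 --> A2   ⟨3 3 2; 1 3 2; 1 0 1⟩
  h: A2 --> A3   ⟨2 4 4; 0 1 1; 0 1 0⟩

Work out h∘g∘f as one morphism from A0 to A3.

  e0=(1,0,0) f-->(1,0,2) g-->(2,0,3) h-->(1,3,0)
  e1=(0,1,0) f-->(0,4,3) g-->(3,3,3) h-->(0,1,3)
  e2=(0,0,1) f-->(0,2,4) g-->(4,4,4) h-->(0,3,4)
result: ⟨1 0 0; 3 1 3; 0 3 4⟩

Answer: ⟨1 0 0; 3 1 3; 0 3 4⟩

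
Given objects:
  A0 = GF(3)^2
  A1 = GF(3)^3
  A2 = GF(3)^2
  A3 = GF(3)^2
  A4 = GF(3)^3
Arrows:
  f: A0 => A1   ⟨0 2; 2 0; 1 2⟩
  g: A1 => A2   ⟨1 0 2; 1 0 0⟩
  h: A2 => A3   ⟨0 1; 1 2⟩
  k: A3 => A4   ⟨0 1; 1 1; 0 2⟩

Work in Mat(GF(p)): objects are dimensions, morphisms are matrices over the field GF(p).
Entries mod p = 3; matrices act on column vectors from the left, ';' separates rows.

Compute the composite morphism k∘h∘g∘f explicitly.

  e0=[1,0] f=>[0,2,1] g=>[2,0] h=>[0,2] k=>[2,2,1]
  e1=[0,1] f=>[2,0,2] g=>[0,2] h=>[2,1] k=>[1,0,2]
⟦path⟧: ⟨2 1; 2 0; 1 2⟩

Answer: ⟨2 1; 2 0; 1 2⟩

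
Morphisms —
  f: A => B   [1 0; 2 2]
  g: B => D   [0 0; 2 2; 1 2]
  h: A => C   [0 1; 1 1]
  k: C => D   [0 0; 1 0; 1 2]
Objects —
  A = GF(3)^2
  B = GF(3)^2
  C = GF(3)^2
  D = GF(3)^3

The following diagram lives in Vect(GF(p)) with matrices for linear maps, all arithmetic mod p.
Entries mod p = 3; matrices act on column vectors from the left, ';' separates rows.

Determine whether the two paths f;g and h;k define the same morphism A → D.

1) trace f;g:
  e0=⟨1,0⟩ f=>⟨1,2⟩ g=>⟨0,0,2⟩
  e1=⟨0,1⟩ f=>⟨0,2⟩ g=>⟨0,1,1⟩
  ⟦path⟧₁ = [0 0; 0 1; 2 1]
2) trace h;k:
  e0=⟨1,0⟩ h=>⟨0,1⟩ k=>⟨0,0,2⟩
  e1=⟨0,1⟩ h=>⟨1,1⟩ k=>⟨0,1,0⟩
  ⟦path⟧₂ = [0 0; 0 1; 2 0]
Equal? NO — does not commute

Answer: DOES NOT COMMUTE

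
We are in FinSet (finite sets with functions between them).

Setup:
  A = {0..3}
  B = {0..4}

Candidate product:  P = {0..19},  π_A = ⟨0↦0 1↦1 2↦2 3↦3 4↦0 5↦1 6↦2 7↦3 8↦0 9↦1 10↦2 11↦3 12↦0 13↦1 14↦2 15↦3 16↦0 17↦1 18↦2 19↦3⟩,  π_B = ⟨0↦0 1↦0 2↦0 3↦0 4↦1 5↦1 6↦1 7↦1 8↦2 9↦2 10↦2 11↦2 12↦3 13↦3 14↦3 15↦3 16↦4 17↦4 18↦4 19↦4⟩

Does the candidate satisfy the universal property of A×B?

|A|·|B| = 4·5 = 20;  |P| = 20
Check the pairing map k ↦ (π_A(k), π_B(k)):
  0 ↦ (0,0)
  1 ↦ (1,0)
  2 ↦ (2,0)
  3 ↦ (3,0)
  4 ↦ (0,1)
  5 ↦ (1,1)
  6 ↦ (2,1)
  7 ↦ (3,1)
  8 ↦ (0,2)
  9 ↦ (1,2)
  10 ↦ (2,2)
  11 ↦ (3,2)
  12 ↦ (0,3)
  13 ↦ (1,3)
  14 ↦ (2,3)
  15 ↦ (3,3)
  16 ↦ (0,4)
  17 ↦ (1,4)
  18 ↦ (2,4)
  19 ↦ (3,4)
distinct pairs in image: 20 / 20 needed
  → bijection onto A×B; projections well-typed.

Answer: VALID PRODUCT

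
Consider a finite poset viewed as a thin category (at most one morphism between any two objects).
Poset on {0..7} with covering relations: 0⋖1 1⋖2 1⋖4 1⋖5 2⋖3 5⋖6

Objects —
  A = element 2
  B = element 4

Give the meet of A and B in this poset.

Answer: A∧B = 1

Work:
{x : x⊑A ∧ x⊑B} = {0,1}  (A=2, B=4)
  0 ⊑ 1
  1 ⊑ 1
glb = 1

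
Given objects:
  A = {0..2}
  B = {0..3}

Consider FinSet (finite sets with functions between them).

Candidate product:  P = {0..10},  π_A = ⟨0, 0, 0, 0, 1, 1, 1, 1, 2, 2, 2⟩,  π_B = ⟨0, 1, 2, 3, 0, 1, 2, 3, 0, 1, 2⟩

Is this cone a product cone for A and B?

Answer: NOT A VALID PRODUCT — |P|=11 ≠ |A|·|B|=12

Trace:
|A|·|B| = 3·4 = 12;  |P| = 11
  → cardinalities differ; no bijection possible.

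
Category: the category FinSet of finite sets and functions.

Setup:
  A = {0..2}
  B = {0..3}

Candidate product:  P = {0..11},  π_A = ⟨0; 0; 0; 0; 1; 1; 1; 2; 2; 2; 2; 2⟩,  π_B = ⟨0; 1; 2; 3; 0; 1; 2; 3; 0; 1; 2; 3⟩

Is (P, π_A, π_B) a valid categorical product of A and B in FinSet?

|A|·|B| = 3·4 = 12;  |P| = 12
Check the pairing map k ↦ (π_A(k), π_B(k)):
  0 ↦ (0,0)
  1 ↦ (0,1)
  2 ↦ (0,2)
  3 ↦ (0,3)
  4 ↦ (1,0)
  5 ↦ (1,1)
  6 ↦ (1,2)
  7 ↦ (2,3)
  8 ↦ (2,0)
  9 ↦ (2,1)
  10 ↦ (2,2)
  11 ↦ (2,3)  ✗ repeats pair of k=7
distinct pairs in image: 11 / 12 needed
  → (2,3) hit at k=7 and k=11

Answer: NOT A VALID PRODUCT — duplicate pair at indices 11,7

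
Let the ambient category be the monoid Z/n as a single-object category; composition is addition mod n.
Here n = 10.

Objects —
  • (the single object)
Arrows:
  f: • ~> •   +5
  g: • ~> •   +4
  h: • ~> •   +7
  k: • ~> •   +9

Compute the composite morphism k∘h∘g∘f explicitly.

  0 +5≡5 +4≡9 +7≡6 +9≡5  (mod 10)
result: +5

Answer: +5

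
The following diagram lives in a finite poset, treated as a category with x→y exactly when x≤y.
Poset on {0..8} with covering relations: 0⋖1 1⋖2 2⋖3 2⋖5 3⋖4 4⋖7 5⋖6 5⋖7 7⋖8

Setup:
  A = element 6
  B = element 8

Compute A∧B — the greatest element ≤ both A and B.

Common predecessors of 6,8: {0,1,2,5}
  0 ⊑ 5
  1 ⊑ 5
  2 ⊑ 5
  5 ⊑ 5
glb = 5

Answer: A∧B = 5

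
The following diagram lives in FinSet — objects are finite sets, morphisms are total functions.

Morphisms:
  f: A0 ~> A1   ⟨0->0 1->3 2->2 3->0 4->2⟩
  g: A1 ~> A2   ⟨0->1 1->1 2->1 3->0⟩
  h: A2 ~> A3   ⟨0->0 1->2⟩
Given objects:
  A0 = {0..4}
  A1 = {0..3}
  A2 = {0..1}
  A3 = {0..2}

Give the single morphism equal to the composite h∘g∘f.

  0 f~>0 g~>1 h~>2
  1 f~>3 g~>0 h~>0
  2 f~>2 g~>1 h~>2
  3 f~>0 g~>1 h~>2
  4 f~>2 g~>1 h~>2
composite: ⟨0->2 1->0 2->2 3->2 4->2⟩

Answer: ⟨0->2 1->0 2->2 3->2 4->2⟩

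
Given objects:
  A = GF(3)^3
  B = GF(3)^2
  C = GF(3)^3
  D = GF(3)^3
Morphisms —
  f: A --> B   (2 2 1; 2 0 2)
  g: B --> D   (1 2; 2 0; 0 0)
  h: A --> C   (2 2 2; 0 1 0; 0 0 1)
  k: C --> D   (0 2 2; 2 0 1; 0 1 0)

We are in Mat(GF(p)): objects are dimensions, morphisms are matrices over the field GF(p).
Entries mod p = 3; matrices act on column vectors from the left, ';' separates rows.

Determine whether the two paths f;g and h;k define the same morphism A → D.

Answer: DOES NOT COMMUTE

Derivation:
Along f;g (path 1):
  e0=[1,0,0] f-->[2,2] g-->[0,1,0]
  e1=[0,1,0] f-->[2,0] g-->[2,1,0]
  e2=[0,0,1] f-->[1,2] g-->[2,2,0]
  result₁ = (0 2 2; 1 1 2; 0 0 0)
Along h;k (path 2):
  e0=[1,0,0] h-->[2,0,0] k-->[0,1,0]
  e1=[0,1,0] h-->[2,1,0] k-->[2,1,1]
  e2=[0,0,1] h-->[2,0,1] k-->[2,2,0]
  result₂ = (0 2 2; 1 1 2; 0 1 0)
Equal? differ; not commutative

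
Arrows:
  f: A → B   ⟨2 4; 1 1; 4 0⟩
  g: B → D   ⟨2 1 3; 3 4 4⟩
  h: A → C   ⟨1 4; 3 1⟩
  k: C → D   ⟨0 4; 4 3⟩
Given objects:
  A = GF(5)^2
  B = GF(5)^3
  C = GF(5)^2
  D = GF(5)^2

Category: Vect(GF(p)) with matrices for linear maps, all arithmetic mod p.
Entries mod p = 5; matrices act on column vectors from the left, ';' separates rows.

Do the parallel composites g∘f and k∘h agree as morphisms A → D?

Path 1 = f;g:
  e0=[1,0] f→[2,1,4] g→[2,1]
  e1=[0,1] f→[4,1,0] g→[4,1]
  ⟦path⟧₁ = ⟨2 4; 1 1⟩
Path 2 = h;k:
  e0=[1,0] h→[1,3] k→[2,3]
  e1=[0,1] h→[4,1] k→[4,4]
  ⟦path⟧₂ = ⟨2 4; 3 4⟩
Equal? NO — does not commute

Answer: DOES NOT COMMUTE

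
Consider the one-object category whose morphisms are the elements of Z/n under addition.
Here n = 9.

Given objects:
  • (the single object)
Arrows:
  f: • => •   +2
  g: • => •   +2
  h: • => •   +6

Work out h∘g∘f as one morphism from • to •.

Answer: +1

Derivation:
  0 +2≡2 +2≡4 +6≡1  (mod 9)
⟦path⟧: +1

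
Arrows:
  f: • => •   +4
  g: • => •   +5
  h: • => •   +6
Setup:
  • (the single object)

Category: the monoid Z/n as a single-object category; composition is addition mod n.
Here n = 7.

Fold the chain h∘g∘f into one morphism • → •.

Answer: +1

Trace:
  0 +4≡4 +5≡2 +6≡1  (mod 7)
composite: +1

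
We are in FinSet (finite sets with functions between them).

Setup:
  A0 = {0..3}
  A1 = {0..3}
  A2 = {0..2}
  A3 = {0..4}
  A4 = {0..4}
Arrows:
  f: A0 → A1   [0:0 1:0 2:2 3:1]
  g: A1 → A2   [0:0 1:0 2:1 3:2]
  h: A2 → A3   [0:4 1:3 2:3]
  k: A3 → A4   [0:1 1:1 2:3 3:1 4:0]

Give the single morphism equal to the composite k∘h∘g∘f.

Answer: [0:0 1:0 2:1 3:0]

Trace:
  0 f→0 g→0 h→4 k→0
  1 f→0 g→0 h→4 k→0
  2 f→2 g→1 h→3 k→1
  3 f→1 g→0 h→4 k→0
result: [0:0 1:0 2:1 3:0]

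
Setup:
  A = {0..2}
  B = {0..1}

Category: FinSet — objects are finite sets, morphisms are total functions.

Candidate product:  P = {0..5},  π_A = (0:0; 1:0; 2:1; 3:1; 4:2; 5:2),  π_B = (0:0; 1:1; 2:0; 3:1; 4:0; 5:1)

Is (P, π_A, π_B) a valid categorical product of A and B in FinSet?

|A|·|B| = 3·2 = 6;  |P| = 6
Check the pairing map k ↦ (π_A(k), π_B(k)):
  0 : (0,0)
  1 : (0,1)
  2 : (1,0)
  3 : (1,1)
  4 : (2,0)
  5 : (2,1)
distinct pairs in image: 6 / 6 needed
  → bijection onto A×B; projections well-typed.

Answer: VALID PRODUCT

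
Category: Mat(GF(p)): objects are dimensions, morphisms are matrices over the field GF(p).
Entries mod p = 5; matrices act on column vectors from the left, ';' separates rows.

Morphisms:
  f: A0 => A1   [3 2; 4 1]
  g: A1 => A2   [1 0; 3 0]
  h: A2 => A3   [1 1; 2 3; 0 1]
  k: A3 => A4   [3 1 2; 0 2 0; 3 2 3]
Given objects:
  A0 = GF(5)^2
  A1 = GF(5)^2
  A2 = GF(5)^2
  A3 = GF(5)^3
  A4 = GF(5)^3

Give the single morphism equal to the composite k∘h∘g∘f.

  e0=[1,0] f=>[3,4] g=>[3,4] h=>[2,3,4] k=>[2,1,4]
  e1=[0,1] f=>[2,1] g=>[2,1] h=>[3,2,1] k=>[3,4,1]
result: [2 3; 1 4; 4 1]

Answer: [2 3; 1 4; 4 1]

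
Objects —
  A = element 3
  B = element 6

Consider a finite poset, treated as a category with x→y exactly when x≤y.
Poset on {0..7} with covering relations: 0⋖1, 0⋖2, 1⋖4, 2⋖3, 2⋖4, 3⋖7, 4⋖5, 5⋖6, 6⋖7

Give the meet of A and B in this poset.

Answer: A∧B = 2

Derivation:
{x : x≤A ∧ x≤B} = {0,2}  (A=3, B=6)
  0 ≤ 2
  2 ≤ 2
glb = 2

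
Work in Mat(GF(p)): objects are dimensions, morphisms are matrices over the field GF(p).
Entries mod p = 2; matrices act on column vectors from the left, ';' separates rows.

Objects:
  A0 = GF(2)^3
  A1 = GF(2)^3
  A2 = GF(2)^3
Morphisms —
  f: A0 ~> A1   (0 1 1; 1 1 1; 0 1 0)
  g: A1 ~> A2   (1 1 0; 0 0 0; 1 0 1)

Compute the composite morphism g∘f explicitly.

Answer: (1 0 0; 0 0 0; 0 0 1)

Work:
  e0=⟨1,0,0⟩ f~>⟨0,1,0⟩ g~>⟨1,0,0⟩
  e1=⟨0,1,0⟩ f~>⟨1,1,1⟩ g~>⟨0,0,0⟩
  e2=⟨0,0,1⟩ f~>⟨1,1,0⟩ g~>⟨0,0,1⟩
result: (1 0 0; 0 0 0; 0 0 1)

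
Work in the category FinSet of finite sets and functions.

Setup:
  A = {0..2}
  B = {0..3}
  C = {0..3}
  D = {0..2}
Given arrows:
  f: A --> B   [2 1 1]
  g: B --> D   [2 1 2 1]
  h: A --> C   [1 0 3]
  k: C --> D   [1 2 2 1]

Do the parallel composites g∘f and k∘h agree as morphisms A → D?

1) trace f;g:
  0 f-->2 g-->2
  1 f-->1 g-->1
  2 f-->1 g-->1
  result₁ = [2 1 1]
2) trace h;k:
  0 h-->1 k-->2
  1 h-->0 k-->1
  2 h-->3 k-->1
  result₂ = [2 1 1]
Equal? YES — commutes

Answer: COMMUTES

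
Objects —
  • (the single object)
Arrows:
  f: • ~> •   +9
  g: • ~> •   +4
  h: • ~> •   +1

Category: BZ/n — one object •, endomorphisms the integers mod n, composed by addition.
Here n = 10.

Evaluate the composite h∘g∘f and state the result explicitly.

Answer: +4

Work:
  0 +9≡9 +4≡3 +1≡4  (mod 10)
composite: +4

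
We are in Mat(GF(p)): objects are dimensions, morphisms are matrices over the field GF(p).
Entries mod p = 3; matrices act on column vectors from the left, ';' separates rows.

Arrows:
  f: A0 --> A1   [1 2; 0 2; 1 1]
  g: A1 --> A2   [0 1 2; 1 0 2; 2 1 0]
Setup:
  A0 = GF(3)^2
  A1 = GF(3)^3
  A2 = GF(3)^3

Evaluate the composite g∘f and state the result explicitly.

Answer: [2 1; 0 1; 2 0]

Derivation:
  e0=(1,0) f-->(1,0,1) g-->(2,0,2)
  e1=(0,1) f-->(2,2,1) g-->(1,1,0)
result: [2 1; 0 1; 2 0]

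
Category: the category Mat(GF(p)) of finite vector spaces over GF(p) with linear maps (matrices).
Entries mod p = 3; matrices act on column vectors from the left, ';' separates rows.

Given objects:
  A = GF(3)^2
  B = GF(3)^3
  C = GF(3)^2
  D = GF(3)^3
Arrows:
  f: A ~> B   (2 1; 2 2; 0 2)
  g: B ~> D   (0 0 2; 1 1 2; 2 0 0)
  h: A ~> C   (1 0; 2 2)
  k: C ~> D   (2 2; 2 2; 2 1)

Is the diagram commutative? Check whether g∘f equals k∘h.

Answer: DOES NOT COMMUTE

Derivation:
Along f;g (path 1):
  e0=(1,0) f~>(2,2,0) g~>(0,1,1)
  e1=(0,1) f~>(1,2,2) g~>(1,1,2)
  ⟦path⟧₁ = (0 1; 1 1; 1 2)
Along h;k (path 2):
  e0=(1,0) h~>(1,2) k~>(0,0,1)
  e1=(0,1) h~>(0,2) k~>(1,1,2)
  ⟦path⟧₂ = (0 1; 0 1; 1 2)
Equal? NO — does not commute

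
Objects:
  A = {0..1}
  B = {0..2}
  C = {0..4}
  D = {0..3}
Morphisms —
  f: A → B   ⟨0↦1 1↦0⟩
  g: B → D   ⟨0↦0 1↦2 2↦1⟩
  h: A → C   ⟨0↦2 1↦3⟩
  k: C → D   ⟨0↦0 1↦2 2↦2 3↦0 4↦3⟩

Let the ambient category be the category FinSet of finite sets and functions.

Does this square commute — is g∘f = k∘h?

Along f;g (path 1):
  0 f→1 g→2
  1 f→0 g→0
  result₁ = ⟨0↦2 1↦0⟩
Along h;k (path 2):
  0 h→2 k→2
  1 h→3 k→0
  result₂ = ⟨0↦2 1↦0⟩
Equal? equal; square commutes

Answer: COMMUTES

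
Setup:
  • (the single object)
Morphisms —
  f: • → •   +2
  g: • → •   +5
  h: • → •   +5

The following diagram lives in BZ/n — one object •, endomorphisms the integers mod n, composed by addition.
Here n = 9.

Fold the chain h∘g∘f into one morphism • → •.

Answer: +3

Work:
  0 +2≡2 +5≡7 +5≡3  (mod 9)
result: +3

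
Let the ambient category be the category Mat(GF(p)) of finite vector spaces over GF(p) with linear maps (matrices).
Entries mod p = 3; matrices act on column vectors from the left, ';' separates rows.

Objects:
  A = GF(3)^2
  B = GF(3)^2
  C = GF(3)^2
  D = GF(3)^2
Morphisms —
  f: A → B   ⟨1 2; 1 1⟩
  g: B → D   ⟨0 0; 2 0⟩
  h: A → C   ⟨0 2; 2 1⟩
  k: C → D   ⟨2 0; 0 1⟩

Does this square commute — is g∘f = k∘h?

Along f;g (path 1):
  e0=⟨1,0⟩ f→⟨1,1⟩ g→⟨0,2⟩
  e1=⟨0,1⟩ f→⟨2,1⟩ g→⟨0,1⟩
  ⟦path⟧₁ = ⟨0 0; 2 1⟩
Along h;k (path 2):
  e0=⟨1,0⟩ h→⟨0,2⟩ k→⟨0,2⟩
  e1=⟨0,1⟩ h→⟨2,1⟩ k→⟨1,1⟩
  ⟦path⟧₂ = ⟨0 1; 2 1⟩
Equal? differ; not commutative

Answer: DOES NOT COMMUTE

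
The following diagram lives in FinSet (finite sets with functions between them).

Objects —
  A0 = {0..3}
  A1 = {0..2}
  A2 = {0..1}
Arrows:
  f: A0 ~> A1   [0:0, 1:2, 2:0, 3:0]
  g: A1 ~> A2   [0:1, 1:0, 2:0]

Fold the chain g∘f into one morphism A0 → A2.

Answer: [0:1, 1:0, 2:1, 3:1]

Work:
  0 f~>0 g~>1
  1 f~>2 g~>0
  2 f~>0 g~>1
  3 f~>0 g~>1
result: [0:1, 1:0, 2:1, 3:1]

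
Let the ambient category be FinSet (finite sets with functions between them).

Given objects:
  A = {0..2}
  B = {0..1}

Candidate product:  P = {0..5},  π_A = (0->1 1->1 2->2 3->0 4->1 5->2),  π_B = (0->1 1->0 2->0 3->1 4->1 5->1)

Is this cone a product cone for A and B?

Answer: NOT A VALID PRODUCT — duplicate pair at indices 4,0

Derivation:
|A|·|B| = 3·2 = 6;  |P| = 6
Check the pairing map k ↦ (π_A(k), π_B(k)):
  0 -> (1,1)
  1 -> (1,0)
  2 -> (2,0)
  3 -> (0,1)
  4 -> (1,1)  ✗ repeats pair of k=0
  5 -> (2,1)
distinct pairs in image: 5 / 6 needed
  → (1,1) hit at k=0 and k=4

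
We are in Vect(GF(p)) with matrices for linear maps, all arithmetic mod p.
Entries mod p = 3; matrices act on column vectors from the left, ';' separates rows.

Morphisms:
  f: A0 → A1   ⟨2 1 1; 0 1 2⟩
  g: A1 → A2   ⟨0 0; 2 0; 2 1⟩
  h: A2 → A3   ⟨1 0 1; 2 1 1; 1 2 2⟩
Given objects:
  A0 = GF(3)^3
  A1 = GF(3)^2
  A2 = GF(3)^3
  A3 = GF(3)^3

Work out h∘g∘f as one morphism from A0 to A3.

  e0=⟨1,0,0⟩ f→⟨2,0⟩ g→⟨0,1,1⟩ h→⟨1,2,1⟩
  e1=⟨0,1,0⟩ f→⟨1,1⟩ g→⟨0,2,0⟩ h→⟨0,2,1⟩
  e2=⟨0,0,1⟩ f→⟨1,2⟩ g→⟨0,2,1⟩ h→⟨1,0,0⟩
composite: ⟨1 0 1; 2 2 0; 1 1 0⟩

Answer: ⟨1 0 1; 2 2 0; 1 1 0⟩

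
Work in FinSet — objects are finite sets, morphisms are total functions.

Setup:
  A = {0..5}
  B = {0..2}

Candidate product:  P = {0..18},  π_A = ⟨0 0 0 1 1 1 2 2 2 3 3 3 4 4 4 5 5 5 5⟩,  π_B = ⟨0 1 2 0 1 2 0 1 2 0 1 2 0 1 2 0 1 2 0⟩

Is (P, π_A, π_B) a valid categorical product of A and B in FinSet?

Answer: NOT A VALID PRODUCT — |P|=19 ≠ |A|·|B|=18

Work:
|A|·|B| = 6·3 = 18;  |P| = 19
  → cardinalities differ; no bijection possible.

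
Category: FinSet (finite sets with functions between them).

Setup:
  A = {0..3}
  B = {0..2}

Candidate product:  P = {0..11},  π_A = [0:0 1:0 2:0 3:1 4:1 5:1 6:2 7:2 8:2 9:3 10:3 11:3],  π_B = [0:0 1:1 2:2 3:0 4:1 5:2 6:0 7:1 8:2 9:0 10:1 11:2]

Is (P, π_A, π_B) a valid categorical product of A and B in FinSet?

Answer: VALID PRODUCT

Trace:
|A|·|B| = 4·3 = 12;  |P| = 12
Check the pairing map k ↦ (π_A(k), π_B(k)):
  0 : (0,0)
  1 : (0,1)
  2 : (0,2)
  3 : (1,0)
  4 : (1,1)
  5 : (1,2)
  6 : (2,0)
  7 : (2,1)
  8 : (2,2)
  9 : (3,0)
  10 : (3,1)
  11 : (3,2)
distinct pairs in image: 12 / 12 needed
  → bijection onto A×B; projections well-typed.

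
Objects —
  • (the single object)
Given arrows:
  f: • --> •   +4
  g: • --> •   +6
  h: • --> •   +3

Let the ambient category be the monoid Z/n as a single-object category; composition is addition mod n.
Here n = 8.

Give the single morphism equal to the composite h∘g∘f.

Answer: +5

Trace:
  0 +4≡4 +6≡2 +3≡5  (mod 8)
result: +5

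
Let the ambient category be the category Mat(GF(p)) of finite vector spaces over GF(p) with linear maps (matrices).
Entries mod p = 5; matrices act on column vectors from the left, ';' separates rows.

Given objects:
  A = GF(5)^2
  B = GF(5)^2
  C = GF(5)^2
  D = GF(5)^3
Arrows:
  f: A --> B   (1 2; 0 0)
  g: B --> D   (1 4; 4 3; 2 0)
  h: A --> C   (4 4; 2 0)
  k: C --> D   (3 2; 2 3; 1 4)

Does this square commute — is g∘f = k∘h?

Path 1 = f;g:
  e0=[1,0] f-->[1,0] g-->[1,4,2]
  e1=[0,1] f-->[2,0] g-->[2,3,4]
  result₁ = (1 2; 4 3; 2 4)
Path 2 = h;k:
  e0=[1,0] h-->[4,2] k-->[1,4,2]
  e1=[0,1] h-->[4,0] k-->[2,3,4]
  result₂ = (1 2; 4 3; 2 4)
Equal? YES — commutes

Answer: COMMUTES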